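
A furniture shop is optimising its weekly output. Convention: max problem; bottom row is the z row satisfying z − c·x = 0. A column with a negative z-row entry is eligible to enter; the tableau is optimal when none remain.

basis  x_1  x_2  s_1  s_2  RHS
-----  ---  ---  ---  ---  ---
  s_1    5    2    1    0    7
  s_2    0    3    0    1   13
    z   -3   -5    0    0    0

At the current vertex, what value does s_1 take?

s_1 is basic (row 1); its value is the RHS of that row, 7.

7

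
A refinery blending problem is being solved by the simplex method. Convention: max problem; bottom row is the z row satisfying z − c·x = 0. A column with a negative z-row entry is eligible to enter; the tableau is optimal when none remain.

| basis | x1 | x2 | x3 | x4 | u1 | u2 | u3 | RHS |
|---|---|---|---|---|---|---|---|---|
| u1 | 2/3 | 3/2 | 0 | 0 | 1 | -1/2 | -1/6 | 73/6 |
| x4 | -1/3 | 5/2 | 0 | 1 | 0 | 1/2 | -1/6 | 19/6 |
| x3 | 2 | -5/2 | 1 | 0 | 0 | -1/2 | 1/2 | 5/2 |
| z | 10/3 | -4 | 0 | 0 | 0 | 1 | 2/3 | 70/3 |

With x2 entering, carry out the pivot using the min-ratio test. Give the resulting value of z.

Ratio test on column x2 — row 1: (73/6)/(3/2) = 73/9; row 2: (19/6)/(5/2) = 19/15; row 3: entry -5/2 ≤ 0. Minimum is 19/15 at row 2 (x4 leaves); pivot element 5/2.
Pivot on row 2; the z-row RHS becomes 70/3 − (-4)·(19/15) = 142/5.

142/5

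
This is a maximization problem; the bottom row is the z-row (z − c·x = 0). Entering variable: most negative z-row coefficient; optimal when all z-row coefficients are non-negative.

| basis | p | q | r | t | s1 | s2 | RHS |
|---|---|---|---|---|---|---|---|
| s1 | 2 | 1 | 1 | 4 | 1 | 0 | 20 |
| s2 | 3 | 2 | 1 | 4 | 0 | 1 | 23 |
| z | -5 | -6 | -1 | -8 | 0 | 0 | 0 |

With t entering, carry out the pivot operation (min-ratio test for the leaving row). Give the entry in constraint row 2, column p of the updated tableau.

Ratio test on column t — row 1: 20/4 = 5; row 2: 23/4 = 23/4. Minimum is 5 at row 1 (s1 leaves); pivot element 4.
Divide row 1 by 4; eliminate column t from the other rows.
Row 2 update in column p: 3 − 4·(1/2) = 1.

1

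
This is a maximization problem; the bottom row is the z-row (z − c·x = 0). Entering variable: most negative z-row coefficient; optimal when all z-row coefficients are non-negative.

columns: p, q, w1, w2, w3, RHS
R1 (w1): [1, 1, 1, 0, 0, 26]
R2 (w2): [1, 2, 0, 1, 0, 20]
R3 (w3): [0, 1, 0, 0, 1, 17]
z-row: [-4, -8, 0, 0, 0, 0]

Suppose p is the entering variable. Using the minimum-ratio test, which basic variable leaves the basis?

Column p entries and ratios — w1: 26/1 = 26; w2: 20/1 = 20; w3: 0 ≤ 0, skip.
Smallest ratio is 20 in the row of w2, so w2 leaves.

w2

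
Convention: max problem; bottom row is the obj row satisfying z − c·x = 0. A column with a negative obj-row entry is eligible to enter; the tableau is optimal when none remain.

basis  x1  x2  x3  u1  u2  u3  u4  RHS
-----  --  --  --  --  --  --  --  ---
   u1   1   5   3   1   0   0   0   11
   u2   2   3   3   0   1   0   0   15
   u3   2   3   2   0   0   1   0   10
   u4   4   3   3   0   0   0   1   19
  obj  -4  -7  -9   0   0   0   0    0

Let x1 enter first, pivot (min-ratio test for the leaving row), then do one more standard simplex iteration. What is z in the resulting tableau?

25

Ratio test on column x1 — row 1: 11/1 = 11; row 2: 15/2 = 15/2; row 3: 10/2 = 5; row 4: 19/4 = 19/4. Minimum is 19/4 at row 4 (u4 leaves); pivot element 4.
Pivot on row 4; the obj-row RHS becomes 0 − (-4)·(19/4) = 19.
Next entering variable (most negative obj-row entry -6): x3.
Ratio test on column x3 — row 1: (25/4)/(9/4) = 25/9; row 2: (11/2)/(3/2) = 11/3; row 3: (1/2)/(1/2) = 1; row 4: (19/4)/(3/4) = 19/3. Minimum is 1 at row 3 (u3 leaves); pivot element 1/2.
After the second pivot the obj-row RHS is 19 − (-6)·1 = 25.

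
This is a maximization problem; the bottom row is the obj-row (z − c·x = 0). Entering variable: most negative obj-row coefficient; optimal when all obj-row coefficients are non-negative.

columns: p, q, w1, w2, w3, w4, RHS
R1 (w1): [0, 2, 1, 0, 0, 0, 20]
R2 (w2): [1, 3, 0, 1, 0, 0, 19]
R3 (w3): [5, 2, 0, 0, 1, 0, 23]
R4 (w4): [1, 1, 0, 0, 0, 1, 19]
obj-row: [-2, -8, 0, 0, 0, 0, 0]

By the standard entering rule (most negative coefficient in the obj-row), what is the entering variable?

Negative obj-row entries: p: -2, q: -8.
The most negative is -8 in column q, so q enters.

q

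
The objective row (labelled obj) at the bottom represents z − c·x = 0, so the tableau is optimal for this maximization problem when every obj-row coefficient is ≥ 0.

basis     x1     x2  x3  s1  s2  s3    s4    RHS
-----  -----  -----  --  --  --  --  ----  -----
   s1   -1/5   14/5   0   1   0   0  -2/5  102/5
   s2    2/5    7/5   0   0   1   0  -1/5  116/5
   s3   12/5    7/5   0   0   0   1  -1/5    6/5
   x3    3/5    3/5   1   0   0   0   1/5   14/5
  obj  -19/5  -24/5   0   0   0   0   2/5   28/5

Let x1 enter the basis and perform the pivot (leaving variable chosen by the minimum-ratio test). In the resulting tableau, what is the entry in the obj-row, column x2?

Ratio test on column x1 — row 1: entry -1/5 ≤ 0; row 2: (116/5)/(2/5) = 58; row 3: (6/5)/(12/5) = 1/2; row 4: (14/5)/(3/5) = 14/3. Minimum is 1/2 at row 3 (s3 leaves); pivot element 12/5.
Divide row 3 by 12/5; eliminate column x1 from the other rows.
obj-row update in column x2: -24/5 − (-19/5)·(7/12) = -31/12.

-31/12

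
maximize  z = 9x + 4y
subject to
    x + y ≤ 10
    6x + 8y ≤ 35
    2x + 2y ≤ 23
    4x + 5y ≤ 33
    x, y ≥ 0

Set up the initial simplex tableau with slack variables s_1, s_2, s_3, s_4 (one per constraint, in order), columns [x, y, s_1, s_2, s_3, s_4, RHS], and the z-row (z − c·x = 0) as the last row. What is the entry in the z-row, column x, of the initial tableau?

The z-row carries the negated objective coefficients: the x entry is -9.

-9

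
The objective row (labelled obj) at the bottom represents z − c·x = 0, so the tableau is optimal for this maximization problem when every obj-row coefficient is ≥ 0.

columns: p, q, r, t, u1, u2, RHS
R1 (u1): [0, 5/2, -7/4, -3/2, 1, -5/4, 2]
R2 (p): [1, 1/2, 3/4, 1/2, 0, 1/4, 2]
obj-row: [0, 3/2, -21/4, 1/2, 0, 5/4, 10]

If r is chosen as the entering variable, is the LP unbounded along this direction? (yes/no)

Column r has positive entries in row(s) 2, so the ratio test bounds it — not unbounded.

no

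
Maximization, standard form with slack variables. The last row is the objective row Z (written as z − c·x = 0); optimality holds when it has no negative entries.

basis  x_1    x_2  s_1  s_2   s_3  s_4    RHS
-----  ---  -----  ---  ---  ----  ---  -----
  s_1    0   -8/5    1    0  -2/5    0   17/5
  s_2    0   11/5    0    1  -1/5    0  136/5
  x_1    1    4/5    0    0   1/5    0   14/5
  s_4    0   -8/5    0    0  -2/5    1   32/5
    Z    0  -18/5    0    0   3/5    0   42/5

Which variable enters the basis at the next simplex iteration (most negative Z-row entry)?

Negative Z-row entries: x_2: -18/5.
The most negative is -18/5 in column x_2, so x_2 enters.

x_2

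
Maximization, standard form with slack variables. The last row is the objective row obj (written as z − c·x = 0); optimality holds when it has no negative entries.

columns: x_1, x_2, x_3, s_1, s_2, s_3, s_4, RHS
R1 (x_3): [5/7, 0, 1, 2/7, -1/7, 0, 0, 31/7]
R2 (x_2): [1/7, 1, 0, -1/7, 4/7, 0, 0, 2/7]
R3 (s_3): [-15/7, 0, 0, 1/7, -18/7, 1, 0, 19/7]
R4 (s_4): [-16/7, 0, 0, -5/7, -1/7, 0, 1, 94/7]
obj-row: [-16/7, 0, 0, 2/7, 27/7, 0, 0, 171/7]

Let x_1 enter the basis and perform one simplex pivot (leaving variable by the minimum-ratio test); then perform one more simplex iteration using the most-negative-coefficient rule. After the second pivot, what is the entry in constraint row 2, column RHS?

5

Ratio test on column x_1 — row 1: (31/7)/(5/7) = 31/5; row 2: (2/7)/(1/7) = 2; row 3: entry -15/7 ≤ 0; row 4: entry -16/7 ≤ 0. Minimum is 2 at row 2 (x_2 leaves); pivot element 1/7.
Divide row 2 by 1/7; eliminate column x_1 from the other rows.
Second iteration: most negative obj-row entry is -2 in column s_1, so s_1 enters.
Ratio test on column s_1 — row 1: 3/1 = 3; row 2: entry -1 ≤ 0; row 3: entry -2 ≤ 0; row 4: entry -3 ≤ 0. Minimum is 3 at row 1 (x_3 leaves); pivot element 1.
Divide row 1 by 1; eliminate column s_1 from the other rows.
After both pivots, the entry at constraint row 2, column RHS is 5.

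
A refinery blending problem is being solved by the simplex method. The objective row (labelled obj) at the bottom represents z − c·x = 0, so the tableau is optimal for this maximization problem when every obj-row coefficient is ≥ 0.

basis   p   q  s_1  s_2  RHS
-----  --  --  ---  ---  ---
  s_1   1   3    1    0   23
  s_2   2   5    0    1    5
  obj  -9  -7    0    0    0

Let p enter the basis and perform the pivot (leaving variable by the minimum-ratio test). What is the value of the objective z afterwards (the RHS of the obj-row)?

Ratio test on column p — row 1: 23/1 = 23; row 2: 5/2 = 5/2. Minimum is 5/2 at row 2 (s_2 leaves); pivot element 2.
Pivot on row 2; the obj-row RHS becomes 0 − (-9)·(5/2) = 45/2.

45/2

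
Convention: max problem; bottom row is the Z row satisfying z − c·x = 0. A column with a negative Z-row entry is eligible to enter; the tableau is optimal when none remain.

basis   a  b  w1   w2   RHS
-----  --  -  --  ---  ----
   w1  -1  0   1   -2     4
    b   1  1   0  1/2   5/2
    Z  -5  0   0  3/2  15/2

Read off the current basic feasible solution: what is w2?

w2 is not in the basis, so in the current basic feasible solution w2 = 0.

0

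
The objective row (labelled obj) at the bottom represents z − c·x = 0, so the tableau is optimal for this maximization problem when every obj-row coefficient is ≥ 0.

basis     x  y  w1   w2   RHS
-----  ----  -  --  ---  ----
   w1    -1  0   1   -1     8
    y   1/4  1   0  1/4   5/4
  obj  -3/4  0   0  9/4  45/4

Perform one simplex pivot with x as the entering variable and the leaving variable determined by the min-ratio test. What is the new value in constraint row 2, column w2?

Ratio test on column x — row 1: entry -1 ≤ 0; row 2: (5/4)/(1/4) = 5. Minimum is 5 at row 2 (y leaves); pivot element 1/4.
Divide row 2 by 1/4; eliminate column x from the other rows.
In the new row 2, the w2 entry is the old entry divided by the pivot: (1/4)/(1/4) = 1.

1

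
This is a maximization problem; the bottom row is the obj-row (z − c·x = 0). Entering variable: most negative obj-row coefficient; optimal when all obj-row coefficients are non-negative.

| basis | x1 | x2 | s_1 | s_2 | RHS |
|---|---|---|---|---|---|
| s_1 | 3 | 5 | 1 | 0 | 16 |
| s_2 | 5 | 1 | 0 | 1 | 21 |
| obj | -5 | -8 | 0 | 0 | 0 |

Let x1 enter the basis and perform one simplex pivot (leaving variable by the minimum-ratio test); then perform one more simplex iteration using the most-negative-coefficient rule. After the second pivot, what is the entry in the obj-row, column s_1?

Ratio test on column x1 — row 1: 16/3 = 16/3; row 2: 21/5 = 21/5. Minimum is 21/5 at row 2 (s_2 leaves); pivot element 5.
Divide row 2 by 5; eliminate column x1 from the other rows.
Second iteration: most negative obj-row entry is -7 in column x2, so x2 enters.
Ratio test on column x2 — row 1: (17/5)/(22/5) = 17/22; row 2: (21/5)/(1/5) = 21. Minimum is 17/22 at row 1 (s_1 leaves); pivot element 22/5.
Divide row 1 by 22/5; eliminate column x2 from the other rows.
After both pivots, the entry at the obj-row, column s_1 is 35/22.

35/22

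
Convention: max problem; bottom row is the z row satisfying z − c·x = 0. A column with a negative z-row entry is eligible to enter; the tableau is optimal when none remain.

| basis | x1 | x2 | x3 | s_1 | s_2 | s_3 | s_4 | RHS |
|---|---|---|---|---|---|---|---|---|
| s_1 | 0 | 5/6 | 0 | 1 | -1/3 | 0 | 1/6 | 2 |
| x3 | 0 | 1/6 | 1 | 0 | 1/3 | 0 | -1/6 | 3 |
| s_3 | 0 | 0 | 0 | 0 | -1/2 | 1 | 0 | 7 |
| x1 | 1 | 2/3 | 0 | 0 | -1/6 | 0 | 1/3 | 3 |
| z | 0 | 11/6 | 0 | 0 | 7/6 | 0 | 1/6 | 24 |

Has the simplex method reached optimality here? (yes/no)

yes

Every z-row coefficient is ≥ 0, so the tableau is optimal.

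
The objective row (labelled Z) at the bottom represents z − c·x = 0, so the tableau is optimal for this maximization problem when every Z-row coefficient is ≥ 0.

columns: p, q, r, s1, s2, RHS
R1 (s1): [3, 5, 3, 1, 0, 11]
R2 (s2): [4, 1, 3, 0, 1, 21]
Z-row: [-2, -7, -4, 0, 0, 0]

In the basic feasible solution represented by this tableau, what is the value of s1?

s1 is basic (row 1); its value is the RHS of that row, 11.

11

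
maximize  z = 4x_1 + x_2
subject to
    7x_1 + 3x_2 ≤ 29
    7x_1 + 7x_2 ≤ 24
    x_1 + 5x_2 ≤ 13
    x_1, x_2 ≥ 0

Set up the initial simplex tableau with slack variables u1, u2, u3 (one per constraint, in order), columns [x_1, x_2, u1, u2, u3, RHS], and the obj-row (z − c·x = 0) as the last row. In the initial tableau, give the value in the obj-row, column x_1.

The obj-row carries the negated objective coefficients: the x_1 entry is -4.

-4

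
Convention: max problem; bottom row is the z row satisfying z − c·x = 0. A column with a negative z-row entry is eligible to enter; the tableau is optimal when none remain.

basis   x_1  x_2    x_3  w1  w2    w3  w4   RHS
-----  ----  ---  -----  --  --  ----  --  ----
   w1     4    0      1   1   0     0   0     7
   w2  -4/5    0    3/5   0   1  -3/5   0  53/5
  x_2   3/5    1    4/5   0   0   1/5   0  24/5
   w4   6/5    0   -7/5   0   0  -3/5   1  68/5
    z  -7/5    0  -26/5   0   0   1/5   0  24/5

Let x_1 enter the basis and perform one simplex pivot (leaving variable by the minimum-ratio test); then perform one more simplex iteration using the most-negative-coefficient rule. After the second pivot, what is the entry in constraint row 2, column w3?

-11/13

Ratio test on column x_1 — row 1: 7/4 = 7/4; row 2: entry -4/5 ≤ 0; row 3: (24/5)/(3/5) = 8; row 4: (68/5)/(6/5) = 34/3. Minimum is 7/4 at row 1 (w1 leaves); pivot element 4.
Divide row 1 by 4; eliminate column x_1 from the other rows.
Second iteration: most negative z-row entry is -97/20 in column x_3, so x_3 enters.
Ratio test on column x_3 — row 1: (7/4)/(1/4) = 7; row 2: 12/(4/5) = 15; row 3: (15/4)/(13/20) = 75/13; row 4: entry -17/10 ≤ 0. Minimum is 75/13 at row 3 (x_2 leaves); pivot element 13/20.
Divide row 3 by 13/20; eliminate column x_3 from the other rows.
After both pivots, the entry at constraint row 2, column w3 is -11/13.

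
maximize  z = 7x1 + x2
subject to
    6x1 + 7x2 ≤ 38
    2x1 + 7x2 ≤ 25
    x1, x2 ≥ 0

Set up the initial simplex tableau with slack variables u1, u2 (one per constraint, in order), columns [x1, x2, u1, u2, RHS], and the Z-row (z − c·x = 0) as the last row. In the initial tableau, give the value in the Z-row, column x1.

The Z-row carries the negated objective coefficients: the x1 entry is -7.

-7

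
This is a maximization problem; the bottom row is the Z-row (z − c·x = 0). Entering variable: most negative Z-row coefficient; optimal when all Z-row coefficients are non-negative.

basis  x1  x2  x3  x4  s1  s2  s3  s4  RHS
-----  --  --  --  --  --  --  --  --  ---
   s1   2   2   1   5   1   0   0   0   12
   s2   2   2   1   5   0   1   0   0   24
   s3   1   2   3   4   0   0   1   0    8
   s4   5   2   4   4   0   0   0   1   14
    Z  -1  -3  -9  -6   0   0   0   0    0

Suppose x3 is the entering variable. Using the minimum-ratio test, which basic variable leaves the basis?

Column x3 entries and ratios — s1: 12/1 = 12; s2: 24/1 = 24; s3: 8/3 = 8/3; s4: 14/4 = 7/2.
Smallest ratio is 8/3 in the row of s3, so s3 leaves.

s3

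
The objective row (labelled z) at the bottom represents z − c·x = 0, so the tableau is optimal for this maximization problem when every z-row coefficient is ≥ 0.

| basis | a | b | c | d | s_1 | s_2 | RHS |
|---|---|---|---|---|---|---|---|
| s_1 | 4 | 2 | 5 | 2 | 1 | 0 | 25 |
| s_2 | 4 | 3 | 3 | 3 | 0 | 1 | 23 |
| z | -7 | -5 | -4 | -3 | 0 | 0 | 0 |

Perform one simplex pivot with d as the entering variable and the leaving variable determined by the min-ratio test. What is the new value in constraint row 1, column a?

4/3

Ratio test on column d — row 1: 25/2 = 25/2; row 2: 23/3 = 23/3. Minimum is 23/3 at row 2 (s_2 leaves); pivot element 3.
Divide row 2 by 3; eliminate column d from the other rows.
Row 1 update in column a: 4 − 2·(4/3) = 4/3.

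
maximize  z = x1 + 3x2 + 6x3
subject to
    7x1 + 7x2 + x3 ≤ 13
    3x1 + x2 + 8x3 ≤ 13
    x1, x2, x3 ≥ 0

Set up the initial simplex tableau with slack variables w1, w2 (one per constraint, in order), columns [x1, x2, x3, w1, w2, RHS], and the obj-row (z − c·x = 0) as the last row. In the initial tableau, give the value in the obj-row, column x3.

-6

The obj-row carries the negated objective coefficients: the x3 entry is -6.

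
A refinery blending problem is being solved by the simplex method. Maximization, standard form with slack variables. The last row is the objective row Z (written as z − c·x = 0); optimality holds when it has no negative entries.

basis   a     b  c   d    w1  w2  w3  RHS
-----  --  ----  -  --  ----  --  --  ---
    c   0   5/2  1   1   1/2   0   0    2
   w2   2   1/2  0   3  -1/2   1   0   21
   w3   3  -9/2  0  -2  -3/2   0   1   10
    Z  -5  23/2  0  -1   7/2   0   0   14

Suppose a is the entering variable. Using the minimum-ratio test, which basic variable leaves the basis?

Column a entries and ratios — c: 0 ≤ 0, skip; w2: 21/2 = 21/2; w3: 10/3 = 10/3.
Smallest ratio is 10/3 in the row of w3, so w3 leaves.

w3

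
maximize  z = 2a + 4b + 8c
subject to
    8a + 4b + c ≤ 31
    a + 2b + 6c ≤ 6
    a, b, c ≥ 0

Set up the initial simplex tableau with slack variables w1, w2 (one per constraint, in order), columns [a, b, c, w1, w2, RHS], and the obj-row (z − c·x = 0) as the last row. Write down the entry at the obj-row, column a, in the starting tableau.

The obj-row carries the negated objective coefficients: the a entry is -2.

-2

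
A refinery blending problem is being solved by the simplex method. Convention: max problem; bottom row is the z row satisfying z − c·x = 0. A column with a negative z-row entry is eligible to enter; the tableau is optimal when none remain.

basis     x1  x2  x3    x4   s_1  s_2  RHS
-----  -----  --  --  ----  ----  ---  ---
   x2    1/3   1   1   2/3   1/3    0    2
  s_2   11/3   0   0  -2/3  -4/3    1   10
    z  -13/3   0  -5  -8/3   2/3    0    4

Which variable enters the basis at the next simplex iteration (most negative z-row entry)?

x3

Negative z-row entries: x1: -13/3, x3: -5, x4: -8/3.
The most negative is -5 in column x3, so x3 enters.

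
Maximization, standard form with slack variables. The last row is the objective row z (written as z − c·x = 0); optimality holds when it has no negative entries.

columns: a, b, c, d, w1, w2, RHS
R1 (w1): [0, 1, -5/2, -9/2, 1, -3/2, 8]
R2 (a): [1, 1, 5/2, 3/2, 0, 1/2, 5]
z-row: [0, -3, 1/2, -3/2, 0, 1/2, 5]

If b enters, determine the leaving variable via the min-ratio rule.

a

Column b entries and ratios — w1: 8/1 = 8; a: 5/1 = 5.
Smallest ratio is 5 in the row of a, so a leaves.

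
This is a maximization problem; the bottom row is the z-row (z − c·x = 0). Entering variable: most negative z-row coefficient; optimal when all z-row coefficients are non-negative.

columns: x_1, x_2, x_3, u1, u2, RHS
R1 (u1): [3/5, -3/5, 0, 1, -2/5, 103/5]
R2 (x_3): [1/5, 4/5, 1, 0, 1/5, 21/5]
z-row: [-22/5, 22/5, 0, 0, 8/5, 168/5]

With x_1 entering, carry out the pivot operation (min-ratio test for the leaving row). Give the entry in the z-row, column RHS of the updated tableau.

126

Ratio test on column x_1 — row 1: (103/5)/(3/5) = 103/3; row 2: (21/5)/(1/5) = 21. Minimum is 21 at row 2 (x_3 leaves); pivot element 1/5.
Divide row 2 by 1/5; eliminate column x_1 from the other rows.
z-row update in column RHS: 168/5 − (-22/5)·21 = 126.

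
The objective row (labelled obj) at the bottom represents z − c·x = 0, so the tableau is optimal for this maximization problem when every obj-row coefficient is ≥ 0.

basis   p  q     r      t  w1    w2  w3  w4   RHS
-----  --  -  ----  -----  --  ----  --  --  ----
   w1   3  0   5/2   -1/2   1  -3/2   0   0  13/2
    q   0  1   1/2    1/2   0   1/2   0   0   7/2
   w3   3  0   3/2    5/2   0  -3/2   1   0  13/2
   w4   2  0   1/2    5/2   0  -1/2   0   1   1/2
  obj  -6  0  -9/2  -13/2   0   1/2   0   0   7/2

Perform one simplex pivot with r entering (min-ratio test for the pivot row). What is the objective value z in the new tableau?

8

Ratio test on column r — row 1: (13/2)/(5/2) = 13/5; row 2: (7/2)/(1/2) = 7; row 3: (13/2)/(3/2) = 13/3; row 4: (1/2)/(1/2) = 1. Minimum is 1 at row 4 (w4 leaves); pivot element 1/2.
Pivot on row 4; the obj-row RHS becomes 7/2 − (-9/2)·1 = 8.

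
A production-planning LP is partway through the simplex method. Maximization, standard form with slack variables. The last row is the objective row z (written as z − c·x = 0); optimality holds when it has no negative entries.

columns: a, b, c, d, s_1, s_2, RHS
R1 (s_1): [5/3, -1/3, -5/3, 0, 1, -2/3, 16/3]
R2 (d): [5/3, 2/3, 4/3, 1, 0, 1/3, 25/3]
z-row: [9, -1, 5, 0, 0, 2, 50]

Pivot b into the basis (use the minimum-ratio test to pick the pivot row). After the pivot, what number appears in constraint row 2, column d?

Ratio test on column b — row 1: entry -1/3 ≤ 0; row 2: (25/3)/(2/3) = 25/2. Minimum is 25/2 at row 2 (d leaves); pivot element 2/3.
Divide row 2 by 2/3; eliminate column b from the other rows.
In the new row 2, the d entry is the old entry divided by the pivot: 1/(2/3) = 3/2.

3/2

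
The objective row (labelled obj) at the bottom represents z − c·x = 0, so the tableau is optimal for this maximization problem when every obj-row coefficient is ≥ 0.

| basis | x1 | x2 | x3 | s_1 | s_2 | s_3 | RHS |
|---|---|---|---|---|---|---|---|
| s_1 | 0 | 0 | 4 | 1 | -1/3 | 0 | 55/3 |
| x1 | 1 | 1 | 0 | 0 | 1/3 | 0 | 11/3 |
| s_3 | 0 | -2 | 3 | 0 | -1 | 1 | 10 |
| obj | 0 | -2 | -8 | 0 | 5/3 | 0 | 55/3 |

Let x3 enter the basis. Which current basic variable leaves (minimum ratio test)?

Column x3 entries and ratios — s_1: (55/3)/4 = 55/12; x1: 0 ≤ 0, skip; s_3: 10/3 = 10/3.
Smallest ratio is 10/3 in the row of s_3, so s_3 leaves.

s_3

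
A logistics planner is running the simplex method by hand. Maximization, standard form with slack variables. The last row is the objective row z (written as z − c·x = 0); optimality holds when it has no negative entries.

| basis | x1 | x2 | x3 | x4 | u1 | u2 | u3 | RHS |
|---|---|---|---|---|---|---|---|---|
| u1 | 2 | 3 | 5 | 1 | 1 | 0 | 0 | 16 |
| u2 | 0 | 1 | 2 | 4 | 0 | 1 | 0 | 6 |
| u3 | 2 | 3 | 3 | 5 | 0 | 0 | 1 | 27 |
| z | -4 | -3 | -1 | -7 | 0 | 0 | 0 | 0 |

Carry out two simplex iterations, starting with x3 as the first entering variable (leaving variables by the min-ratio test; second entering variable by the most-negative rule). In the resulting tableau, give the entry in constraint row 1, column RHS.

29/2

Ratio test on column x3 — row 1: 16/5 = 16/5; row 2: 6/2 = 3; row 3: 27/3 = 9. Minimum is 3 at row 2 (u2 leaves); pivot element 2.
Divide row 2 by 2; eliminate column x3 from the other rows.
Second iteration: most negative z-row entry is -5 in column x4, so x4 enters.
Ratio test on column x4 — row 1: entry -9 ≤ 0; row 2: 3/2 = 3/2; row 3: entry -1 ≤ 0. Minimum is 3/2 at row 2 (x3 leaves); pivot element 2.
Divide row 2 by 2; eliminate column x4 from the other rows.
After both pivots, the entry at constraint row 1, column RHS is 29/2.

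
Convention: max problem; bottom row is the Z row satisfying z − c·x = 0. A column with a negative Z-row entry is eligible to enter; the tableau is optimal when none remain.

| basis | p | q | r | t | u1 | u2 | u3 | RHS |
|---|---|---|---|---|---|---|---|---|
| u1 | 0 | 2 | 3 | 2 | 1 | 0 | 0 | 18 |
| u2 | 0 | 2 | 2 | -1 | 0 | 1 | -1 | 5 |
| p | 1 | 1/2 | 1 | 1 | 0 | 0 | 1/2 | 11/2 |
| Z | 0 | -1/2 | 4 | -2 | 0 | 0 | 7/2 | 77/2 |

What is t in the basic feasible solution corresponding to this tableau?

0

t is not in the basis, so in the current basic feasible solution t = 0.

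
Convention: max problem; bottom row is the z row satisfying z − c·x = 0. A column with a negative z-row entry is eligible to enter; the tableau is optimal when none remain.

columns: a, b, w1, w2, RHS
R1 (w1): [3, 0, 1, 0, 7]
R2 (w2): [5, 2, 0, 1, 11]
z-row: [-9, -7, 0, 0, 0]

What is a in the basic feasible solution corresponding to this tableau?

a is not in the basis, so in the current basic feasible solution a = 0.

0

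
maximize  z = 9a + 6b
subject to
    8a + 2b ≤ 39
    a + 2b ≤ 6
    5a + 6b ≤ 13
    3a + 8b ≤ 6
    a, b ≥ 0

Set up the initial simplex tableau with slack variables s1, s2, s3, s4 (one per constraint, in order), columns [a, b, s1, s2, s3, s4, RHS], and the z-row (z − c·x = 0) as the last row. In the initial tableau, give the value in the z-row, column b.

The z-row carries the negated objective coefficients: the b entry is -6.

-6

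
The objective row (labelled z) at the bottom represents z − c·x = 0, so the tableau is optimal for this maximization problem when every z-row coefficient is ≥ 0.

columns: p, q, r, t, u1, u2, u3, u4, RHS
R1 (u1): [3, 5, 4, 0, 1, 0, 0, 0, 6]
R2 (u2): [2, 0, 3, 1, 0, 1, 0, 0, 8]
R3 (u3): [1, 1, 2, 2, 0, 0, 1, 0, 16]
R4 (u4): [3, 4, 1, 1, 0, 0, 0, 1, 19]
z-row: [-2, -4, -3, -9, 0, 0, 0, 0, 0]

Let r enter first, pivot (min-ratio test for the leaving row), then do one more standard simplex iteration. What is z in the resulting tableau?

36

Ratio test on column r — row 1: 6/4 = 3/2; row 2: 8/3 = 8/3; row 3: 16/2 = 8; row 4: 19/1 = 19. Minimum is 3/2 at row 1 (u1 leaves); pivot element 4.
Pivot on row 1; the z-row RHS becomes 0 − (-3)·(3/2) = 9/2.
Next entering variable (most negative z-row entry -9): t.
Ratio test on column t — row 1: entry 0 ≤ 0; row 2: (7/2)/1 = 7/2; row 3: 13/2 = 13/2; row 4: (35/2)/1 = 35/2. Minimum is 7/2 at row 2 (u2 leaves); pivot element 1.
After the second pivot the z-row RHS is 9/2 − (-9)·(7/2) = 36.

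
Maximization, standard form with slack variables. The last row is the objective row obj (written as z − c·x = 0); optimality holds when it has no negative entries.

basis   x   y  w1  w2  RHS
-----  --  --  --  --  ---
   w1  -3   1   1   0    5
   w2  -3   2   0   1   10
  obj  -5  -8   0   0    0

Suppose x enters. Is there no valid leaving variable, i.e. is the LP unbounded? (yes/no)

yes

Every constraint-row entry in column x is ≤ 0, so increasing x is unbounded.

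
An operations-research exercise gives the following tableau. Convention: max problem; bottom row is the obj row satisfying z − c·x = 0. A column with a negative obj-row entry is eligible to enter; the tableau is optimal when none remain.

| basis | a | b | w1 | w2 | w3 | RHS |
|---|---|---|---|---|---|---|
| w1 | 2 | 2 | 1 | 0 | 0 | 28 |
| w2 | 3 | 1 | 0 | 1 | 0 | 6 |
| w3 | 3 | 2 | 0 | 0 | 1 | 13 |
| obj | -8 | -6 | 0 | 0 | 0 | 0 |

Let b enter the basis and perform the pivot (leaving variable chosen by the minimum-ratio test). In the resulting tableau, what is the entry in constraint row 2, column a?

Ratio test on column b — row 1: 28/2 = 14; row 2: 6/1 = 6; row 3: 13/2 = 13/2. Minimum is 6 at row 2 (w2 leaves); pivot element 1.
Divide row 2 by 1; eliminate column b from the other rows.
In the new row 2, the a entry is the old entry divided by the pivot: 3/1 = 3.

3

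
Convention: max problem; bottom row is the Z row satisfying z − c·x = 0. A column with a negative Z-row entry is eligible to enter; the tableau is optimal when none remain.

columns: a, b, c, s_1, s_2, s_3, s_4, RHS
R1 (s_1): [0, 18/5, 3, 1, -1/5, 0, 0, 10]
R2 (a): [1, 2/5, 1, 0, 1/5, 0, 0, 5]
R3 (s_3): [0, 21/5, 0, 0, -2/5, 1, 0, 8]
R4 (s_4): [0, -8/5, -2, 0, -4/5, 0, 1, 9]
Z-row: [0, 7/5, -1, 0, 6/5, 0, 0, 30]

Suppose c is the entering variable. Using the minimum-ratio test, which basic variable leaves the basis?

Column c entries and ratios — s_1: 10/3 = 10/3; a: 5/1 = 5; s_3: 0 ≤ 0, skip; s_4: -2 ≤ 0, skip.
Smallest ratio is 10/3 in the row of s_1, so s_1 leaves.

s_1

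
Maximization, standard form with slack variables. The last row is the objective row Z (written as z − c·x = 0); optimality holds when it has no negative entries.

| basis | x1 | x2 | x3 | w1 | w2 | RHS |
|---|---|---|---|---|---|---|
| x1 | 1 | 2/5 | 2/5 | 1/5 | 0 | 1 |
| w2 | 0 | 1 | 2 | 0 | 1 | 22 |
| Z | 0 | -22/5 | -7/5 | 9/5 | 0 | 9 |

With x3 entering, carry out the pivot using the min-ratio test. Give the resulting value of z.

Ratio test on column x3 — row 1: 1/(2/5) = 5/2; row 2: 22/2 = 11. Minimum is 5/2 at row 1 (x1 leaves); pivot element 2/5.
Pivot on row 1; the Z-row RHS becomes 9 − (-7/5)·(5/2) = 25/2.

25/2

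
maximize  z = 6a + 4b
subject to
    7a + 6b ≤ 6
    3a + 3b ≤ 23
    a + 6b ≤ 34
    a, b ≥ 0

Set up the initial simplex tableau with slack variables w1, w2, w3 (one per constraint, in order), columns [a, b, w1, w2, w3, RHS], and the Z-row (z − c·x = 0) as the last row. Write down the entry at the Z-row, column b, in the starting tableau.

-4

The Z-row carries the negated objective coefficients: the b entry is -4.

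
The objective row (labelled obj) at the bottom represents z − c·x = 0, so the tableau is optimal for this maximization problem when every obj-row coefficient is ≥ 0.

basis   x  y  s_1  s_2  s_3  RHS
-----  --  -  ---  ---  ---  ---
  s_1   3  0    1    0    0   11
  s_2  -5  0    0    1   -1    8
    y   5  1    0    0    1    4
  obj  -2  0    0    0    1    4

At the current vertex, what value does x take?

x is not in the basis, so in the current basic feasible solution x = 0.

0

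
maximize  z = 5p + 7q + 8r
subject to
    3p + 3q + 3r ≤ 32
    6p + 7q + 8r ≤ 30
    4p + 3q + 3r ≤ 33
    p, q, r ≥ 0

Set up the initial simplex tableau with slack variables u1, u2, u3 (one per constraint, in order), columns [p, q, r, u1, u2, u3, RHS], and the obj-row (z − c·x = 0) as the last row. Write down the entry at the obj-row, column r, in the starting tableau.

The obj-row carries the negated objective coefficients: the r entry is -8.

-8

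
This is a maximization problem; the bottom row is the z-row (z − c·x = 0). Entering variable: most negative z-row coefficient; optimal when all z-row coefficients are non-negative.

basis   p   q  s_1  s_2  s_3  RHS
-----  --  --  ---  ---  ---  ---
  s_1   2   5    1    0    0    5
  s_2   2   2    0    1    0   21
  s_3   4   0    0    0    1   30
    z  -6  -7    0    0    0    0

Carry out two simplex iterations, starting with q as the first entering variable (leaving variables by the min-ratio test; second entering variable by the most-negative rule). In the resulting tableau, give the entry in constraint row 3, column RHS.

Ratio test on column q — row 1: 5/5 = 1; row 2: 21/2 = 21/2; row 3: entry 0 ≤ 0. Minimum is 1 at row 1 (s_1 leaves); pivot element 5.
Divide row 1 by 5; eliminate column q from the other rows.
Second iteration: most negative z-row entry is -16/5 in column p, so p enters.
Ratio test on column p — row 1: 1/(2/5) = 5/2; row 2: 19/(6/5) = 95/6; row 3: 30/4 = 15/2. Minimum is 5/2 at row 1 (q leaves); pivot element 2/5.
Divide row 1 by 2/5; eliminate column p from the other rows.
After both pivots, the entry at constraint row 3, column RHS is 20.

20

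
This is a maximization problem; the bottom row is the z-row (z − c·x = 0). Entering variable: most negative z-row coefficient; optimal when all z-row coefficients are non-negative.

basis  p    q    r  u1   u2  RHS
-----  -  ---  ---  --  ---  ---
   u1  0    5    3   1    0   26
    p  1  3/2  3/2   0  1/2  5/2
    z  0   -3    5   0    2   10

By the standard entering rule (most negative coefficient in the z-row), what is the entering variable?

q

Negative z-row entries: q: -3.
The most negative is -3 in column q, so q enters.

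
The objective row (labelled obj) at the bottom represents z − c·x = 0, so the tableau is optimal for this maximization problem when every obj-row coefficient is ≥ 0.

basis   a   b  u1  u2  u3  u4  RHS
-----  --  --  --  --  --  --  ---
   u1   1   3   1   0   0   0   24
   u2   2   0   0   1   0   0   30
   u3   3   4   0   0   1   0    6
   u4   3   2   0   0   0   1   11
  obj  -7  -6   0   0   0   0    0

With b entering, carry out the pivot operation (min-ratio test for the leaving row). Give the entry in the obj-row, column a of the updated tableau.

Ratio test on column b — row 1: 24/3 = 8; row 2: entry 0 ≤ 0; row 3: 6/4 = 3/2; row 4: 11/2 = 11/2. Minimum is 3/2 at row 3 (u3 leaves); pivot element 4.
Divide row 3 by 4; eliminate column b from the other rows.
obj-row update in column a: -7 − (-6)·(3/4) = -5/2.

-5/2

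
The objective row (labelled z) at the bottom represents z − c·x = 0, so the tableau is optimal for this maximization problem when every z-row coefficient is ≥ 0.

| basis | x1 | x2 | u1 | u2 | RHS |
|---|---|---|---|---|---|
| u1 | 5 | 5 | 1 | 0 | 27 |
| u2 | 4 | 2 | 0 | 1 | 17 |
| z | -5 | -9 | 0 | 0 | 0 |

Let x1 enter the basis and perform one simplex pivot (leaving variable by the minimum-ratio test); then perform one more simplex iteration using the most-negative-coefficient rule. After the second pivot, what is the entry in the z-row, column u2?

-2

Ratio test on column x1 — row 1: 27/5 = 27/5; row 2: 17/4 = 17/4. Minimum is 17/4 at row 2 (u2 leaves); pivot element 4.
Divide row 2 by 4; eliminate column x1 from the other rows.
Second iteration: most negative z-row entry is -13/2 in column x2, so x2 enters.
Ratio test on column x2 — row 1: (23/4)/(5/2) = 23/10; row 2: (17/4)/(1/2) = 17/2. Minimum is 23/10 at row 1 (u1 leaves); pivot element 5/2.
Divide row 1 by 5/2; eliminate column x2 from the other rows.
After both pivots, the entry at the z-row, column u2 is -2.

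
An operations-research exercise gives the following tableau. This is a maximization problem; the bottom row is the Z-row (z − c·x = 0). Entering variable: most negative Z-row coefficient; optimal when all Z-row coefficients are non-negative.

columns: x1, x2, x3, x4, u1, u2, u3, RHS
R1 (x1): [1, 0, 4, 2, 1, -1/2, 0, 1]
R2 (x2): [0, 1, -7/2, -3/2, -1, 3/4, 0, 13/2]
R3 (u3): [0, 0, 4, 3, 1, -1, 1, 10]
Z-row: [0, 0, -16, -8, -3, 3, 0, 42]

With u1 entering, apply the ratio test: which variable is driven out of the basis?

x1

Column u1 entries and ratios — x1: 1/1 = 1; x2: -1 ≤ 0, skip; u3: 10/1 = 10.
Smallest ratio is 1 in the row of x1, so x1 leaves.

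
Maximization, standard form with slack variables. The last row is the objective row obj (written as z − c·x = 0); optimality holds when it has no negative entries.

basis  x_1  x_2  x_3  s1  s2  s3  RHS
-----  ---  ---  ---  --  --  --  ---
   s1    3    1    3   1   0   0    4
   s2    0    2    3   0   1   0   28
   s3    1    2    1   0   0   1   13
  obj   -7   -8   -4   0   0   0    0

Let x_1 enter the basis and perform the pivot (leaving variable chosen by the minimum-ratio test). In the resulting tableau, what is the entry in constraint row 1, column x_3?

1

Ratio test on column x_1 — row 1: 4/3 = 4/3; row 2: entry 0 ≤ 0; row 3: 13/1 = 13. Minimum is 4/3 at row 1 (s1 leaves); pivot element 3.
Divide row 1 by 3; eliminate column x_1 from the other rows.
In the new row 1, the x_3 entry is the old entry divided by the pivot: 3/3 = 1.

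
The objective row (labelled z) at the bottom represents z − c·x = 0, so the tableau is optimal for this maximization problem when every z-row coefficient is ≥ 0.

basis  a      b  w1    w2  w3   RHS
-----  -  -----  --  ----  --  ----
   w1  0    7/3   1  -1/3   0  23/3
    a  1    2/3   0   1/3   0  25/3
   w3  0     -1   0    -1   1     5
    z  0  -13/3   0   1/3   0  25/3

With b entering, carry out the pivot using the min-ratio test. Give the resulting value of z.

Ratio test on column b — row 1: (23/3)/(7/3) = 23/7; row 2: (25/3)/(2/3) = 25/2; row 3: entry -1 ≤ 0. Minimum is 23/7 at row 1 (w1 leaves); pivot element 7/3.
Pivot on row 1; the z-row RHS becomes 25/3 − (-13/3)·(23/7) = 158/7.

158/7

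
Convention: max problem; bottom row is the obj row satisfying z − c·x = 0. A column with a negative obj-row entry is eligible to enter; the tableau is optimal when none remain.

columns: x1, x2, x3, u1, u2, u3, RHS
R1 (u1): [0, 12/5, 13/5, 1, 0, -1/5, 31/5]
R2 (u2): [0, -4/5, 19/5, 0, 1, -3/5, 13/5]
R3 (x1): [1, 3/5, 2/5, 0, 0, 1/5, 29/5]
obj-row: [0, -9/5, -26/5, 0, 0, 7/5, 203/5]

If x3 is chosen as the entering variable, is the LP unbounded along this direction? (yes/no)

no

Column x3 has positive entries in row(s) 1, 2, 3, so the ratio test bounds it — not unbounded.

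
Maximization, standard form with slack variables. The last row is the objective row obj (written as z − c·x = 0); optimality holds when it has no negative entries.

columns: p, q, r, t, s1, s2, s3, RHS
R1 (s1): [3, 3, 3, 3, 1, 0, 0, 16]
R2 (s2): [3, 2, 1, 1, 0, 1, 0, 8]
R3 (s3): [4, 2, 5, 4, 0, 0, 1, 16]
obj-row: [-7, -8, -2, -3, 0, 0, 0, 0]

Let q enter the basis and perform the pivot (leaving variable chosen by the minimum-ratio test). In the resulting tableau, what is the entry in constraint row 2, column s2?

Ratio test on column q — row 1: 16/3 = 16/3; row 2: 8/2 = 4; row 3: 16/2 = 8. Minimum is 4 at row 2 (s2 leaves); pivot element 2.
Divide row 2 by 2; eliminate column q from the other rows.
In the new row 2, the s2 entry is the old entry divided by the pivot: 1/2 = 1/2.

1/2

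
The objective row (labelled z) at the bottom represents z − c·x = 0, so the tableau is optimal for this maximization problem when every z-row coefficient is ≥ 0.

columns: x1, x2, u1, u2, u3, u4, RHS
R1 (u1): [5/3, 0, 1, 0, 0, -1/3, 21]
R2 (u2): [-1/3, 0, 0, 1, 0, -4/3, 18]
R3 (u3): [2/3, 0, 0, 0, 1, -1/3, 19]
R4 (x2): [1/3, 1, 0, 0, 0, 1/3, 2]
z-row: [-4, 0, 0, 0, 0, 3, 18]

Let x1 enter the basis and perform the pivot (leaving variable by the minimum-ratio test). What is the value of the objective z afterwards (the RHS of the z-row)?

Ratio test on column x1 — row 1: 21/(5/3) = 63/5; row 2: entry -1/3 ≤ 0; row 3: 19/(2/3) = 57/2; row 4: 2/(1/3) = 6. Minimum is 6 at row 4 (x2 leaves); pivot element 1/3.
Pivot on row 4; the z-row RHS becomes 18 − (-4)·6 = 42.

42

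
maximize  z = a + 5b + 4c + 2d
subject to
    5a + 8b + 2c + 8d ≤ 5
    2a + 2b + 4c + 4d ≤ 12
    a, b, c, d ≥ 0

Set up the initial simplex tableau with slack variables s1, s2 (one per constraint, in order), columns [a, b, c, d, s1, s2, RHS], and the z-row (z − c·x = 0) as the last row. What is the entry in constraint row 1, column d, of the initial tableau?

Constraint 1 has coefficient 8 on d.

8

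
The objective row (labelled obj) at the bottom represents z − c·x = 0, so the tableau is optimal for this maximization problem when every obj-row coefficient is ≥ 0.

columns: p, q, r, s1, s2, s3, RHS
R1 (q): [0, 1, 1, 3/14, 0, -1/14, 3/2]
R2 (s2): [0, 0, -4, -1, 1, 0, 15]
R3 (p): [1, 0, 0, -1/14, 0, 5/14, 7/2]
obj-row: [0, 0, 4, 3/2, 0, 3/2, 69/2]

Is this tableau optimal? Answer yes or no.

Every obj-row coefficient is ≥ 0, so the tableau is optimal.

yes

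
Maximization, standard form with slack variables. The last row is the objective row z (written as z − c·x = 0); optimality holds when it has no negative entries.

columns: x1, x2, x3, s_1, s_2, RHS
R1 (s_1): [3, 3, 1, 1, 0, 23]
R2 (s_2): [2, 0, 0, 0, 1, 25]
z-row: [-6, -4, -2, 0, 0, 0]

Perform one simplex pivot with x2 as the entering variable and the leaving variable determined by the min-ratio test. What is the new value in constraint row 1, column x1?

1

Ratio test on column x2 — row 1: 23/3 = 23/3; row 2: entry 0 ≤ 0. Minimum is 23/3 at row 1 (s_1 leaves); pivot element 3.
Divide row 1 by 3; eliminate column x2 from the other rows.
In the new row 1, the x1 entry is the old entry divided by the pivot: 3/3 = 1.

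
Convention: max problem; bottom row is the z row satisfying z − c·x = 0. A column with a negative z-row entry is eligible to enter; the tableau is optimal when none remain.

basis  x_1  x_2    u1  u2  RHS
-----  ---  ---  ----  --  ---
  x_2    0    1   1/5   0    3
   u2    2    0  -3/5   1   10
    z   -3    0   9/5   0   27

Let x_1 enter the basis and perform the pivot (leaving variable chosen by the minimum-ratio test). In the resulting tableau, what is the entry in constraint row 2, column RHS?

5

Ratio test on column x_1 — row 1: entry 0 ≤ 0; row 2: 10/2 = 5. Minimum is 5 at row 2 (u2 leaves); pivot element 2.
Divide row 2 by 2; eliminate column x_1 from the other rows.
In the new row 2, the RHS entry is the old entry divided by the pivot: 10/2 = 5.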